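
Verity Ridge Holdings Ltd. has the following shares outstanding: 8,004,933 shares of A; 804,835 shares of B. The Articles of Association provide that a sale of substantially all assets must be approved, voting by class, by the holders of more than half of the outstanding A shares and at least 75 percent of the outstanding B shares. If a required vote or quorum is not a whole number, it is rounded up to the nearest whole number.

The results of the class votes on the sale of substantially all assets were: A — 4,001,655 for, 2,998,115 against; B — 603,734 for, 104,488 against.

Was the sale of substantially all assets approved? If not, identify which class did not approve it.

Not approved — the A shares did not give the required vote.

A: a majority of 8004933 is 4002467; 4,002,467 required, 4,001,655 in favor — not approved.
B: 3/4 of 804835 = 603626.25, rounded up to 603627; 603,627 required, 603,734 in favor — approved.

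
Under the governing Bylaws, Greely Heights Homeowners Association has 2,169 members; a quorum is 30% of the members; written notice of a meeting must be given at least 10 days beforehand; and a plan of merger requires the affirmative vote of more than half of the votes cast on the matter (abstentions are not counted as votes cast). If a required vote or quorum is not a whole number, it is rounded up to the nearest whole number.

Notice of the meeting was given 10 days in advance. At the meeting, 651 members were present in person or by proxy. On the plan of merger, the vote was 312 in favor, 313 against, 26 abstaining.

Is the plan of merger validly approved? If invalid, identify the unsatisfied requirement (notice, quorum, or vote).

Invalid — vote requirement not satisfied.

Notice: 10 days given; 10 required. Satisfied.
Quorum: 30% of 2,169 = 650.70, rounded up to 651; 651 present. Satisfied.
Vote: requires a majority of the votes cast (651 − 26 abstaining = 625); a majority of 625 is 313, so 313 needed; 312 in favor. Not satisfied.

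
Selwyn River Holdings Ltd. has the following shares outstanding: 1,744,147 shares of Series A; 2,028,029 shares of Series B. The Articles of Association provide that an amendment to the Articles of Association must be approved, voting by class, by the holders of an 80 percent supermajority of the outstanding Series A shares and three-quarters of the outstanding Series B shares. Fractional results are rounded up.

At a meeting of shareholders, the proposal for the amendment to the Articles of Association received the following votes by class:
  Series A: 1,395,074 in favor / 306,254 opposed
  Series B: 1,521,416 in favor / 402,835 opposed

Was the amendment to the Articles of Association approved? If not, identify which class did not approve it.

Series A: 4/5 of 1744147 = 1395317.60, rounded up to 1395318; 1,395,318 required, 1,395,074 in favor — not approved.
Series B: 3/4 of 2028029 = 1521021.75, rounded up to 1521022; 1,521,022 required, 1,521,416 in favor — approved.

Not approved — the Series A shares did not give the required vote.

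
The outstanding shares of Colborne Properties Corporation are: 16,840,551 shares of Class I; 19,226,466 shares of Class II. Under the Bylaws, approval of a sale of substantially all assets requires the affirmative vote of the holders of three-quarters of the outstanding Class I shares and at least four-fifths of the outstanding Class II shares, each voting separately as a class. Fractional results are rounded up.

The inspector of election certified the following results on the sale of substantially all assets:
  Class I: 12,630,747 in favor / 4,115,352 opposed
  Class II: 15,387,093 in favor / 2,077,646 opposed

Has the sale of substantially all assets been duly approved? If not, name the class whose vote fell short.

Approved — every class gave the required vote.

Class I: 3/4 of 16840551 = 12630413.25, rounded up to 12630414; 12,630,414 required, 12,630,747 in favor — approved.
Class II: 4/5 of 19226466 = 15381172.80, rounded up to 15381173; 15,381,173 required, 15,387,093 in favor — approved.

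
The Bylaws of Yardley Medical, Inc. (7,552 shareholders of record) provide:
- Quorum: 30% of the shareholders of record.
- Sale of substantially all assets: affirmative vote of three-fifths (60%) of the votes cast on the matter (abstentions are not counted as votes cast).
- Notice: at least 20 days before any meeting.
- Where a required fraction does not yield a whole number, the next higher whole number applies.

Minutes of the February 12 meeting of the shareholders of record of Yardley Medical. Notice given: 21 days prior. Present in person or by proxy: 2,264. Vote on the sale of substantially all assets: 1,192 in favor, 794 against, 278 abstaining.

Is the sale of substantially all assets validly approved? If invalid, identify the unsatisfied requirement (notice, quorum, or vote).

Notice: 21 days given; 20 required. Satisfied.
Quorum: 30% of 7,552 = 2,265.60, rounded up to 2,266; 2,264 present. Not satisfied.
Vote: requires three-fifths of the votes cast (2,264 − 278 abstaining = 1,986); 3/5 of 1986 = 1191.60, rounded up to 1192, so 1,192 needed; 1,192 in favor. Satisfied.

Invalid — quorum requirement not satisfied.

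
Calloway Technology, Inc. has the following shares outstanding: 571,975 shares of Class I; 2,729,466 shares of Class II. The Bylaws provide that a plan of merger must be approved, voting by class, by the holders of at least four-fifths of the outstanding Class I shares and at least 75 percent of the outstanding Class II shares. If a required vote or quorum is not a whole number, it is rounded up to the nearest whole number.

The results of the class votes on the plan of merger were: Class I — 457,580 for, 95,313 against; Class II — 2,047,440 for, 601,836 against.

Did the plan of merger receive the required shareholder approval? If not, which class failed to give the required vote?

Class I: 4/5 of 571975 = 457580; 457,580 required, 457,580 in favor — approved.
Class II: 3/4 of 2729466 = 2047099.50, rounded up to 2047100; 2,047,100 required, 2,047,440 in favor — approved.

Approved — every class gave the required vote.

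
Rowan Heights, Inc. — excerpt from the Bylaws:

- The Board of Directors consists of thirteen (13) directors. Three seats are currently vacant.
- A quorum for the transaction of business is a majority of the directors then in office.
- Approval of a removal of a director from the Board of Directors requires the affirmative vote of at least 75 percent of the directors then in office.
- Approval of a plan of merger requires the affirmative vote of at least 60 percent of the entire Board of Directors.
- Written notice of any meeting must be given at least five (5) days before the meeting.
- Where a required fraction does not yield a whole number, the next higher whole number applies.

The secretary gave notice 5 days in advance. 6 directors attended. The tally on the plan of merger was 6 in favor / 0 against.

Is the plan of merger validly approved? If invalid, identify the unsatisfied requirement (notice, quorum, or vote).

Invalid — vote requirement not satisfied.

Notice: 5 days given; 5 required (5 ≥ 5). Satisfied.
Quorum: 6 present; quorum is 6. Satisfied.
Vote: the plan of merger requires three-fifths of the entire Board of Directors (13). 3/5 of 13 = 7.80, rounded up to 8, so 8 affirmative votes are needed; 6 voted in favor. Not satisfied.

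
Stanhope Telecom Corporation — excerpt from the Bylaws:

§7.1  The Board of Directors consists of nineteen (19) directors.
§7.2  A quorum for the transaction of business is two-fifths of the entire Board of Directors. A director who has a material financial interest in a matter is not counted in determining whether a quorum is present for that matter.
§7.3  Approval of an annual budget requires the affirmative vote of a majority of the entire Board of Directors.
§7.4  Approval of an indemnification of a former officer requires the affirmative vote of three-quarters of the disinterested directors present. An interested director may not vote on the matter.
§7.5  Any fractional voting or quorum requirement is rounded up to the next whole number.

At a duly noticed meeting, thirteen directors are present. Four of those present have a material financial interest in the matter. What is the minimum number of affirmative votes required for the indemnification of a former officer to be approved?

7

The indemnification of a former officer requires three-fourths of the disinterested directors present (13 − 4 = 9).
3/4 of 9 = 6.75, rounded up to 7.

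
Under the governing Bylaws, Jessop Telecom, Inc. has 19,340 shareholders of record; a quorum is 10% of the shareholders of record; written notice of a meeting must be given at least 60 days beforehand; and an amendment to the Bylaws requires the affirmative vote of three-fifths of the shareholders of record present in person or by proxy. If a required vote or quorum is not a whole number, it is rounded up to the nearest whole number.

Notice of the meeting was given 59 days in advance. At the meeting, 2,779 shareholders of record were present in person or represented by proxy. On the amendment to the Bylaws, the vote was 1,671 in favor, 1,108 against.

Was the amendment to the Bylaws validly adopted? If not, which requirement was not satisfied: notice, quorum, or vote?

Invalid — notice requirement not satisfied.

Notice: 59 days given; 60 required. Not satisfied.
Quorum: 10% of 19,340 = 1,934; 2,779 present. Satisfied.
Vote: requires three-fifths of those present (2,779); 3/5 of 2779 = 1667.40, rounded up to 1668, so 1,668 needed; 1,671 in favor. Satisfied.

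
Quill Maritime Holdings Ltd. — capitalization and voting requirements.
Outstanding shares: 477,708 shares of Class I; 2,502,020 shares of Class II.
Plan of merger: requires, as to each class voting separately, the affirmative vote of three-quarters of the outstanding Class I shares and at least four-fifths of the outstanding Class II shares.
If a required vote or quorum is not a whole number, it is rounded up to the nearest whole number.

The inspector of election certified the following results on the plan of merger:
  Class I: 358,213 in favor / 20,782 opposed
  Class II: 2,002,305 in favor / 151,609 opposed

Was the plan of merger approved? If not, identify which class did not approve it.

Not approved — the Class I shares did not give the required vote.

Class I: 3/4 of 477708 = 358281; 358,281 required, 358,213 in favor — not approved.
Class II: 4/5 of 2502020 = 2001616; 2,001,616 required, 2,002,305 in favor — approved.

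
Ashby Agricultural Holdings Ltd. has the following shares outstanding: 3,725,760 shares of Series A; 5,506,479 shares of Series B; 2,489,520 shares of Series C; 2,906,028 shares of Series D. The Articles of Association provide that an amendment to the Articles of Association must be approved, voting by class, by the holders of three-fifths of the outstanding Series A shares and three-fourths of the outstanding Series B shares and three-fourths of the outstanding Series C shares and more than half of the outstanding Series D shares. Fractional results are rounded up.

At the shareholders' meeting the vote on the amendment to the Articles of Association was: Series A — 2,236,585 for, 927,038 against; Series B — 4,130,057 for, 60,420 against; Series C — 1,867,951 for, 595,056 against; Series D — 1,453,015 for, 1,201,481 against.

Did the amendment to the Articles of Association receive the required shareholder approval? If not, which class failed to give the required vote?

Approved — every class gave the required vote.

Series A: 3/5 of 3725760 = 2235456; 2,235,456 required, 2,236,585 in favor — approved.
Series B: 3/4 of 5506479 = 4129859.25, rounded up to 4129860; 4,129,860 required, 4,130,057 in favor — approved.
Series C: 3/4 of 2489520 = 1867140; 1,867,140 required, 1,867,951 in favor — approved.
Series D: a majority of 2906028 is 1453015; 1,453,015 required, 1,453,015 in favor — approved.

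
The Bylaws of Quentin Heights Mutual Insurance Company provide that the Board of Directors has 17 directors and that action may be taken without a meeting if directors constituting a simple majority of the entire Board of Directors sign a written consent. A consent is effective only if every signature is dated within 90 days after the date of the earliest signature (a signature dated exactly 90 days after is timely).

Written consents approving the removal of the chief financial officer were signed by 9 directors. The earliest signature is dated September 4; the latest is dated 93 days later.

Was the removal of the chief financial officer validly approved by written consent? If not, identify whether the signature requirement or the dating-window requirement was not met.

Signatures required: a simple majority of 17 — a majority of 17 is 9, so 9 needed; 9 signed. Sufficient.
Dating window: the latest signature is 93 days after the earliest; the limit is 90 days. Outside the window.

Not effective — dating-window requirement not satisfied.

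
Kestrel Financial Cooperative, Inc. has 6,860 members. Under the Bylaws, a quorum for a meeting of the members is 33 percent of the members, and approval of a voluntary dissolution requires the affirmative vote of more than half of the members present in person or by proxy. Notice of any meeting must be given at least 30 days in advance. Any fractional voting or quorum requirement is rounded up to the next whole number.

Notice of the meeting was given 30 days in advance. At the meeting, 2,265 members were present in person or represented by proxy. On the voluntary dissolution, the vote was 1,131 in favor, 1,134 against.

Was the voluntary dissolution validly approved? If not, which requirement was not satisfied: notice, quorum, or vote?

Notice: 30 days given; 30 required. Satisfied.
Quorum: 33% of 6,860 = 2,263.80, rounded up to 2,264; 2,265 present. Satisfied.
Vote: requires a majority of those present (2,265); a majority of 2265 is 1133, so 1,133 needed; 1,131 in favor. Not satisfied.

Invalid — vote requirement not satisfied.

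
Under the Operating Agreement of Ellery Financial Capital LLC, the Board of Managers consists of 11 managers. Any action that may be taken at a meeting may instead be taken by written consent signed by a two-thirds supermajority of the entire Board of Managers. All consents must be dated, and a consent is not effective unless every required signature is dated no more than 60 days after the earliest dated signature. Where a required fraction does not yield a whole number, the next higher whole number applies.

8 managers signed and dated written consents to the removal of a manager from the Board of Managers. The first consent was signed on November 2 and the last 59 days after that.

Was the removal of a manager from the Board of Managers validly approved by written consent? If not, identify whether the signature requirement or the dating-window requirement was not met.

Effective — both the signature and dating-window requirements are satisfied.

Signatures required: a two-thirds supermajority of 11 — 2/3 of 11 = 7.33, rounded up to 8, so 8 needed; 8 signed. Sufficient.
Dating window: the latest signature is 59 days after the earliest; the limit is 60 days. Within the window.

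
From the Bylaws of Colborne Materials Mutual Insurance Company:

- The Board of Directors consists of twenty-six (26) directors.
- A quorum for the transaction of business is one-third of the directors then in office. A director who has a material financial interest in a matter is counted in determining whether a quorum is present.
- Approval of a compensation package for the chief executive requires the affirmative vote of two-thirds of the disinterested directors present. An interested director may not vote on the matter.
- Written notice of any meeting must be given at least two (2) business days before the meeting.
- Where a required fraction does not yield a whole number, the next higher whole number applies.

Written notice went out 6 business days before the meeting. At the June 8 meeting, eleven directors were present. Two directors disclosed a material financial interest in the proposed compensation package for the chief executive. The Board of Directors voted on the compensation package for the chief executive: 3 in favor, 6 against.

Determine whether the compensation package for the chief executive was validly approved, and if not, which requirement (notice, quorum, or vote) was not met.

Notice: 6 business days given; 2 required (6 ≥ 2). Satisfied.
Quorum: 11 present (interested directors count toward quorum); quorum is 9. Satisfied.
Vote: the compensation package for the chief executive requires two-thirds of the disinterested directors present (11 − 2 = 9). 2/3 of 9 = 6, so 6 affirmative votes are needed; 3 voted in favor. Not satisfied.

Invalid — vote requirement not satisfied.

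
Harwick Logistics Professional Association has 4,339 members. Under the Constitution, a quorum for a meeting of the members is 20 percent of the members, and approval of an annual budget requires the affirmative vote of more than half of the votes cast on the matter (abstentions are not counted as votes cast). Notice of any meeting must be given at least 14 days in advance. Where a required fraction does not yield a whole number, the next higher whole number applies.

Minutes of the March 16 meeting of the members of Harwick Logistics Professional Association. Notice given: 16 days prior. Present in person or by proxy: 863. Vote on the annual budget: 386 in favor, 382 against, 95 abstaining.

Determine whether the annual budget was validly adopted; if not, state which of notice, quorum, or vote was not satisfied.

Notice: 16 days given; 14 required. Satisfied.
Quorum: 20% of 4,339 = 867.80, rounded up to 868; 863 present. Not satisfied.
Vote: requires a majority of the votes cast (863 − 95 abstaining = 768); a majority of 768 is 385, so 385 needed; 386 in favor. Satisfied.

Invalid — quorum requirement not satisfied.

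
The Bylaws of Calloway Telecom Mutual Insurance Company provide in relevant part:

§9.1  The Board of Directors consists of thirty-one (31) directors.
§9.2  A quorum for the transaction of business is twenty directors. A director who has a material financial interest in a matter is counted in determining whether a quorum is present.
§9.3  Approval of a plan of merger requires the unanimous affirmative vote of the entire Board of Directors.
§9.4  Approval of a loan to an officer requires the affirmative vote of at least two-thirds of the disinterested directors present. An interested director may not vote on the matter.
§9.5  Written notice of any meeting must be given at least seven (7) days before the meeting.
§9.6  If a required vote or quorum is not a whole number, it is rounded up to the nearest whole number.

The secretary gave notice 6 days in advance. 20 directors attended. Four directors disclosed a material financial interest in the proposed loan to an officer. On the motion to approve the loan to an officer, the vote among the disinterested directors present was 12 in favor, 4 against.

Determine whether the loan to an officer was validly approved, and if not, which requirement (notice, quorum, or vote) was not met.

Notice: 6 days given; 7 required (6 < 7). Not satisfied.
Quorum: 20 present (interested directors count toward quorum); quorum is 20. Satisfied.
Vote: the loan to an officer requires two-thirds of the disinterested directors present (20 − 4 = 16). 2/3 of 16 = 10.67, rounded up to 11, so 11 affirmative votes are needed; 12 voted in favor. Satisfied.

Invalid — notice requirement not satisfied.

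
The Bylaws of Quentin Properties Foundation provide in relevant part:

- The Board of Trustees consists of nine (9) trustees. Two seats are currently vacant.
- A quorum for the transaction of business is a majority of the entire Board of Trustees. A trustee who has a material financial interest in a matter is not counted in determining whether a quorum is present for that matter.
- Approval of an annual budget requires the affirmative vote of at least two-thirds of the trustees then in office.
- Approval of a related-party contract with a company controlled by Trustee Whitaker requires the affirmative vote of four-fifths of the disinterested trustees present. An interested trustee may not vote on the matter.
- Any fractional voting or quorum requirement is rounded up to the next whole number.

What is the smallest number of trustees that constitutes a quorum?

A majority of 9 is 5.

5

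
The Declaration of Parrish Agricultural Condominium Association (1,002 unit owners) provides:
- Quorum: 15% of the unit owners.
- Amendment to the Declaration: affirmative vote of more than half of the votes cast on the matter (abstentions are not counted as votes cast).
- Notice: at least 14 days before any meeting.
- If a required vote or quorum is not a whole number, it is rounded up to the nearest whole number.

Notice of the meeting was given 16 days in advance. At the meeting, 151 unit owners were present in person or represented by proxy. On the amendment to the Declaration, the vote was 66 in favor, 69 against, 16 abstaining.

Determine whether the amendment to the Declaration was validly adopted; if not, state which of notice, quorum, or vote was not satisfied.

Invalid — vote requirement not satisfied.

Notice: 16 days given; 14 required. Satisfied.
Quorum: 15% of 1,002 = 150.30, rounded up to 151; 151 present. Satisfied.
Vote: requires a majority of the votes cast (151 − 16 abstaining = 135); a majority of 135 is 68, so 68 needed; 66 in favor. Not satisfied.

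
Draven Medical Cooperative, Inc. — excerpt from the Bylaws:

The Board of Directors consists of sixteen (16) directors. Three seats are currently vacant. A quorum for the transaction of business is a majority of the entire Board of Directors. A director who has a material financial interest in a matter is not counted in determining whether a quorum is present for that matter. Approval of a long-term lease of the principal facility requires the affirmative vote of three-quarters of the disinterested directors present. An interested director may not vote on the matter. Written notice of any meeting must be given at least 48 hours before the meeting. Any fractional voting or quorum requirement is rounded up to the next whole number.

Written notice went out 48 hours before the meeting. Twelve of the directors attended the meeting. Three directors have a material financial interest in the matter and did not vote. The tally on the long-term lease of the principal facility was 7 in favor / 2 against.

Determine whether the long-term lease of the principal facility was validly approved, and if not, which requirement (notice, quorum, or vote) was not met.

Valid — all requirements satisfied.

Notice: 48 hours given; 48 required (48 ≥ 48). Satisfied.
Quorum: 12 present, but the 3 interested directors do not count, leaving 9. Quorum is 9. Satisfied.
Vote: the long-term lease of the principal facility requires three-fourths of the disinterested directors present (12 − 3 = 9). 3/4 of 9 = 6.75, rounded up to 7, so 7 affirmative votes are needed; 7 voted in favor. Satisfied.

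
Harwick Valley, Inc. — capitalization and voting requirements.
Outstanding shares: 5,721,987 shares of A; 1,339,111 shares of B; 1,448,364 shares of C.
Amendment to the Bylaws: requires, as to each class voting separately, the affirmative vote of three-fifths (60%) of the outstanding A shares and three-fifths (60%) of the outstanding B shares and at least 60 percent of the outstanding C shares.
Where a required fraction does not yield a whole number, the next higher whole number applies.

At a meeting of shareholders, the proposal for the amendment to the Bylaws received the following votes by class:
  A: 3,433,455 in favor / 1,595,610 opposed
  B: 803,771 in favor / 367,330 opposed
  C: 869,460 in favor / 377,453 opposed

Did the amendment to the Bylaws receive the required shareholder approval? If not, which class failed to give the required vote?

Approved — every class gave the required vote.

A: 3/5 of 5721987 = 3433192.20, rounded up to 3433193; 3,433,193 required, 3,433,455 in favor — approved.
B: 3/5 of 1339111 = 803466.60, rounded up to 803467; 803,467 required, 803,771 in favor — approved.
C: 3/5 of 1448364 = 869018.40, rounded up to 869019; 869,019 required, 869,460 in favor — approved.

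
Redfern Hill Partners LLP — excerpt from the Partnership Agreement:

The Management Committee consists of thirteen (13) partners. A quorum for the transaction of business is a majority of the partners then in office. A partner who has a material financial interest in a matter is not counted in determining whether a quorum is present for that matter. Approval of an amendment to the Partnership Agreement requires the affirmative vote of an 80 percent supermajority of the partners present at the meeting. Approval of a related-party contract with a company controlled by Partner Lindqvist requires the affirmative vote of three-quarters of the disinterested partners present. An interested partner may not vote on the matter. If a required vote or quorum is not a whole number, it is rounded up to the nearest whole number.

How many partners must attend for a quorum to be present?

A majority of 13 is 7.

7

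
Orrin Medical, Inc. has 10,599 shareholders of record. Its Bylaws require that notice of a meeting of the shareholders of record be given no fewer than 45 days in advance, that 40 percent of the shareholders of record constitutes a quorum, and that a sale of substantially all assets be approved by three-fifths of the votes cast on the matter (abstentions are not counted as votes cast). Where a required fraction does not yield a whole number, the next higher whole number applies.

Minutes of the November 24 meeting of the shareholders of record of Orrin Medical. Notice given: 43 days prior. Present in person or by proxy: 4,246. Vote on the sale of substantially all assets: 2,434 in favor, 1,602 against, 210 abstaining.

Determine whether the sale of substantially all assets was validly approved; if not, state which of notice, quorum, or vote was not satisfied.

Invalid — notice requirement not satisfied.

Notice: 43 days given; 45 required. Not satisfied.
Quorum: 40% of 10,599 = 4,239.60, rounded up to 4,240; 4,246 present. Satisfied.
Vote: requires three-fifths of the votes cast (4,246 − 210 abstaining = 4,036); 3/5 of 4036 = 2421.60, rounded up to 2422, so 2,422 needed; 2,434 in favor. Satisfied.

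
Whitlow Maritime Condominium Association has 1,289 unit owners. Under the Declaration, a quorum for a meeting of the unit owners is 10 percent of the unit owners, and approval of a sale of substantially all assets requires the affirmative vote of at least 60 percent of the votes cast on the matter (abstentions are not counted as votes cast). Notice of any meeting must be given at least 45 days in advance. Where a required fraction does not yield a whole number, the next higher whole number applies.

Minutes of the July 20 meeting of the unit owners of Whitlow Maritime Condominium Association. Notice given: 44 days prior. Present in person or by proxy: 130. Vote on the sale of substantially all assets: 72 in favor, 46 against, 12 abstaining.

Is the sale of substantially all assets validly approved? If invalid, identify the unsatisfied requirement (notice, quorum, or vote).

Invalid — notice requirement not satisfied.

Notice: 44 days given; 45 required. Not satisfied.
Quorum: 10% of 1,289 = 128.90, rounded up to 129; 130 present. Satisfied.
Vote: requires three-fifths of the votes cast (130 − 12 abstaining = 118); 3/5 of 118 = 70.80, rounded up to 71, so 71 needed; 72 in favor. Satisfied.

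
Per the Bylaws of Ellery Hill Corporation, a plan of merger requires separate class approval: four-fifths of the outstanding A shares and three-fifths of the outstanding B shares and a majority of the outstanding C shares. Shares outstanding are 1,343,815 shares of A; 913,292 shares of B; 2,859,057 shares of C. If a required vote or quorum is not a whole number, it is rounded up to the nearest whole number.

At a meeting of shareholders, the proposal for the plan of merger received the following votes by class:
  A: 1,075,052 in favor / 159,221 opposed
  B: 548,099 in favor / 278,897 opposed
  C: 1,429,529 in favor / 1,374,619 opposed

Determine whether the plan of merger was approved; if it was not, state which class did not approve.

Approved — every class gave the required vote.

A: 4/5 of 1343815 = 1075052; 1,075,052 required, 1,075,052 in favor — approved.
B: 3/5 of 913292 = 547975.20, rounded up to 547976; 547,976 required, 548,099 in favor — approved.
C: a majority of 2859057 is 1429529; 1,429,529 required, 1,429,529 in favor — approved.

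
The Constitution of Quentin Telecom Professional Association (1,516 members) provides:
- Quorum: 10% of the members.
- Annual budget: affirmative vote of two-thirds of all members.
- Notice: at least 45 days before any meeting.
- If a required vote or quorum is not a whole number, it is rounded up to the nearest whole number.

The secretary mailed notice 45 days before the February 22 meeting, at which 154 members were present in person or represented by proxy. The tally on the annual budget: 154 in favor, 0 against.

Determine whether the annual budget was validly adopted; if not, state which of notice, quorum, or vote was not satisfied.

Invalid — vote requirement not satisfied.

Notice: 45 days given; 45 required. Satisfied.
Quorum: 10% of 1,516 = 151.60, rounded up to 152; 154 present. Satisfied.
Vote: requires two-thirds of all members (1,516); 2/3 of 1516 = 1010.67, rounded up to 1011, so 1,011 needed; 154 in favor. Not satisfied.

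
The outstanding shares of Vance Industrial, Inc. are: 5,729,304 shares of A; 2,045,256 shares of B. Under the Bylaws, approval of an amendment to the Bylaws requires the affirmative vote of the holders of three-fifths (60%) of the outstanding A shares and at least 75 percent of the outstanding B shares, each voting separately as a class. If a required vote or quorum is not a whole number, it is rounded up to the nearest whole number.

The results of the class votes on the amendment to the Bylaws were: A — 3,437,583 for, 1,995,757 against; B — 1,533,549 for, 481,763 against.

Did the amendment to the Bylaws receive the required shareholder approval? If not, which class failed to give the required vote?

Not approved — the B shares did not give the required vote.

A: 3/5 of 5729304 = 3437582.40, rounded up to 3437583; 3,437,583 required, 3,437,583 in favor — approved.
B: 3/4 of 2045256 = 1533942; 1,533,942 required, 1,533,549 in favor — not approved.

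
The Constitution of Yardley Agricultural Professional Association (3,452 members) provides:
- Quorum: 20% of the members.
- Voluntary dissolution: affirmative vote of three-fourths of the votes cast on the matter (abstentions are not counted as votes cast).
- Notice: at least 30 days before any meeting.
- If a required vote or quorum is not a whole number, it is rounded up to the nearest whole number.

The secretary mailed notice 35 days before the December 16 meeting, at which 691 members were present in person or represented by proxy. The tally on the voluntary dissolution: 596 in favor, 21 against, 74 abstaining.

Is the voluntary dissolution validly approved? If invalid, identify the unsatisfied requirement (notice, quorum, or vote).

Valid — all requirements satisfied.

Notice: 35 days given; 30 required. Satisfied.
Quorum: 20% of 3,452 = 690.40, rounded up to 691; 691 present. Satisfied.
Vote: requires three-fourths of the votes cast (691 − 74 abstaining = 617); 3/4 of 617 = 462.75, rounded up to 463, so 463 needed; 596 in favor. Satisfied.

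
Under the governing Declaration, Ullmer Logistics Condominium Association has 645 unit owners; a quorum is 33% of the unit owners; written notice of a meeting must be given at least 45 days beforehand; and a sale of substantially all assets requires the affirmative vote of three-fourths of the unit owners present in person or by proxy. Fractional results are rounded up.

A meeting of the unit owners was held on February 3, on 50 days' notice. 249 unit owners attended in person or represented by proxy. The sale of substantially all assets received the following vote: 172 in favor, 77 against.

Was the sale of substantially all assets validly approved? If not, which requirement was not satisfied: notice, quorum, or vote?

Notice: 50 days given; 45 required. Satisfied.
Quorum: 33% of 645 = 212.85, rounded up to 213; 249 present. Satisfied.
Vote: requires three-fourths of those present (249); 3/4 of 249 = 186.75, rounded up to 187, so 187 needed; 172 in favor. Not satisfied.

Invalid — vote requirement not satisfied.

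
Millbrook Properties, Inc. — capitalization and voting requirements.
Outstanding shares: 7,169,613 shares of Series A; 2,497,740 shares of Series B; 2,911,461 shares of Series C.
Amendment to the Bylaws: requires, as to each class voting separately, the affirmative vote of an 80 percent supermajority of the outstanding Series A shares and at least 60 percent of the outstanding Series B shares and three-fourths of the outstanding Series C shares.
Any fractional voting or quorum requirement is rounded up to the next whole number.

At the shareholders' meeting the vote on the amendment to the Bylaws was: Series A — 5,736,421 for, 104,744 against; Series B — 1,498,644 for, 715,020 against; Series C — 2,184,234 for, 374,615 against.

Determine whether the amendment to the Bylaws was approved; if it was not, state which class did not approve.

Approved — every class gave the required vote.

Series A: 4/5 of 7169613 = 5735690.40, rounded up to 5735691; 5,735,691 required, 5,736,421 in favor — approved.
Series B: 3/5 of 2497740 = 1498644; 1,498,644 required, 1,498,644 in favor — approved.
Series C: 3/4 of 2911461 = 2183595.75, rounded up to 2183596; 2,183,596 required, 2,184,234 in favor — approved.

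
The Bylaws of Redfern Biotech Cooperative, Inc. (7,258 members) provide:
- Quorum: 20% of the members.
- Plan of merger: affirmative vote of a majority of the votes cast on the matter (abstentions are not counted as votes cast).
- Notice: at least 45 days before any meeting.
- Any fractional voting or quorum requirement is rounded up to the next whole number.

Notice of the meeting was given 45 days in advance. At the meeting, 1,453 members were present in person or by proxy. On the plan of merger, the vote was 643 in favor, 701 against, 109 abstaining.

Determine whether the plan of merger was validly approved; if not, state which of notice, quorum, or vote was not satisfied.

Invalid — vote requirement not satisfied.

Notice: 45 days given; 45 required. Satisfied.
Quorum: 20% of 7,258 = 1,451.60, rounded up to 1,452; 1,453 present. Satisfied.
Vote: requires a majority of the votes cast (1,453 − 109 abstaining = 1,344); a majority of 1344 is 673, so 673 needed; 643 in favor. Not satisfied.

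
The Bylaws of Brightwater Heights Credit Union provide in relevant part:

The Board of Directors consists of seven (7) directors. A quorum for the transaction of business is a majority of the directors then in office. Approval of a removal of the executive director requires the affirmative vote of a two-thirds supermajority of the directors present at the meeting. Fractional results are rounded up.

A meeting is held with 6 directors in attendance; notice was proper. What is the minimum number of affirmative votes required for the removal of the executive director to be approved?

4

The removal of the executive director requires two-thirds of the directors present (6).
2/3 of 6 = 4.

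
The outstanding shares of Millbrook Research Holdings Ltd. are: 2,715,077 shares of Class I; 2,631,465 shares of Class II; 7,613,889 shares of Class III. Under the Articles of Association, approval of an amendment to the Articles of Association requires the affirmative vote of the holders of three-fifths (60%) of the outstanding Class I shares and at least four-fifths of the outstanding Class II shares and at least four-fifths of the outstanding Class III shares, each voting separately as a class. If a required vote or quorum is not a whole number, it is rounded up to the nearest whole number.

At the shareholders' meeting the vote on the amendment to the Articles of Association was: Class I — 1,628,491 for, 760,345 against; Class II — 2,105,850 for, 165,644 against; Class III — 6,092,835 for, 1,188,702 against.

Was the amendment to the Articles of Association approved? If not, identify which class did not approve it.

Class I: 3/5 of 2715077 = 1629046.20, rounded up to 1629047; 1,629,047 required, 1,628,491 in favor — not approved.
Class II: 4/5 of 2631465 = 2105172; 2,105,172 required, 2,105,850 in favor — approved.
Class III: 4/5 of 7613889 = 6091111.20, rounded up to 6091112; 6,091,112 required, 6,092,835 in favor — approved.

Not approved — the Class I shares did not give the required vote.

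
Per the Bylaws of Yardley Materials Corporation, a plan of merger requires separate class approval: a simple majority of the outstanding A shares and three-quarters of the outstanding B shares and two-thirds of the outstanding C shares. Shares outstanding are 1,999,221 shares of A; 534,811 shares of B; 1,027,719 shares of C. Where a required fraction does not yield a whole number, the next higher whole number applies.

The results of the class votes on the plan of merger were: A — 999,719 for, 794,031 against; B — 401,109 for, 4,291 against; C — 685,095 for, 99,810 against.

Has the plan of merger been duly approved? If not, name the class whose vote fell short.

Not approved — the C shares did not give the required vote.

A: a majority of 1999221 is 999611; 999,611 required, 999,719 in favor — approved.
B: 3/4 of 534811 = 401108.25, rounded up to 401109; 401,109 required, 401,109 in favor — approved.
C: 2/3 of 1027719 = 685146; 685,146 required, 685,095 in favor — not approved.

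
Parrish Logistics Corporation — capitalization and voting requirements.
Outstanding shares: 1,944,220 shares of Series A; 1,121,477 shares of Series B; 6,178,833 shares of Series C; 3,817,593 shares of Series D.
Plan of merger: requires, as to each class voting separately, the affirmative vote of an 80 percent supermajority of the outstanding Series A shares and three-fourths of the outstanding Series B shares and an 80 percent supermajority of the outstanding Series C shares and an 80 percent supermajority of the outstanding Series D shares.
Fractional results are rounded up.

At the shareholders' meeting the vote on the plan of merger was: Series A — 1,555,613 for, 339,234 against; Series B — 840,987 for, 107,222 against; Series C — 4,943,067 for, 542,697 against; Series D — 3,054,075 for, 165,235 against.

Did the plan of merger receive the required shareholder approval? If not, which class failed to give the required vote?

Series A: 4/5 of 1944220 = 1555376; 1,555,376 required, 1,555,613 in favor — approved.
Series B: 3/4 of 1121477 = 841107.75, rounded up to 841108; 841,108 required, 840,987 in favor — not approved.
Series C: 4/5 of 6178833 = 4943066.40, rounded up to 4943067; 4,943,067 required, 4,943,067 in favor — approved.
Series D: 4/5 of 3817593 = 3054074.40, rounded up to 3054075; 3,054,075 required, 3,054,075 in favor — approved.

Not approved — the Series B shares did not give the required vote.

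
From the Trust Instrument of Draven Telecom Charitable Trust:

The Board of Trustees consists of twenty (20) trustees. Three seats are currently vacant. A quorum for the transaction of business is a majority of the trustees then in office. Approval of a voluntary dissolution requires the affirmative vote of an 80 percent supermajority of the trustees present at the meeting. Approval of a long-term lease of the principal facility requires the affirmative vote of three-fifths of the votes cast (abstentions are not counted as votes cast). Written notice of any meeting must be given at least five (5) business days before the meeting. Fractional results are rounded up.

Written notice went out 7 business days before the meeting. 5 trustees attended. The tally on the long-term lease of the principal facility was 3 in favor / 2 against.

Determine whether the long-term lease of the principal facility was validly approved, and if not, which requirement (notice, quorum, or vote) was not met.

Notice: 7 business days given; 5 required (7 ≥ 5). Satisfied.
Quorum: 5 present; quorum is 9. Not satisfied.
Vote: the long-term lease of the principal facility requires three-fifths of the votes cast (5). 3/5 of 5 = 3, so 3 affirmative votes are needed; 3 voted in favor. Satisfied. (Moot — without a quorum no business can be validly transacted.)

Invalid — quorum requirement not satisfied.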